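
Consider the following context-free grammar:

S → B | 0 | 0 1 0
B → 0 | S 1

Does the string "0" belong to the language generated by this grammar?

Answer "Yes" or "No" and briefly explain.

Yes - a valid derivation exists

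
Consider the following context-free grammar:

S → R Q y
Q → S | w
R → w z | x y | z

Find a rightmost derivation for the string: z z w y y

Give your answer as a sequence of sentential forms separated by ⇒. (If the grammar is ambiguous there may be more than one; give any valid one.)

S ⇒ R Q y ⇒ R S y ⇒ R R Q y y ⇒ R R w y y ⇒ R z w y y ⇒ z z w y y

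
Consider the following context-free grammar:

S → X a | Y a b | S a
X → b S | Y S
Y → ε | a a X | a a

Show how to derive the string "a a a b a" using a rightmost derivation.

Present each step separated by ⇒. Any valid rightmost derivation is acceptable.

S ⇒ S a ⇒ Y a b a ⇒ a a a b a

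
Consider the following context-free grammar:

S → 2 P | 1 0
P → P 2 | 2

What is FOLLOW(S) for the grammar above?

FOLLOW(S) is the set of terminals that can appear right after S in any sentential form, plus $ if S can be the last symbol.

We compute FOLLOW(S) using the standard algorithm.
FOLLOW(S) starts with {$}.
FIRST(P) = {2}
FIRST(S) = {1, 2}
FOLLOW(P) = {$, 2}
FOLLOW(S) = {$}
Therefore, FOLLOW(S) = {$}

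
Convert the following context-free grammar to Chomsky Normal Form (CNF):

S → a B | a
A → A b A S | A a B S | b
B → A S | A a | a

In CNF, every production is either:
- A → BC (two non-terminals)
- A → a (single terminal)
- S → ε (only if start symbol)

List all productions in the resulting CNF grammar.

TA → a; S → a; TB → b; A → b; B → a; S → TA B; A → A X0; X0 → TB X1; X1 → A S; A → A X2; X2 → TA X3; X3 → B S; B → A S; B → A TA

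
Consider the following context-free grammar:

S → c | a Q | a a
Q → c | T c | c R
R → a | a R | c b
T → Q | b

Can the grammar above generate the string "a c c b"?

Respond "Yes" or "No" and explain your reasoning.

Yes - a valid derivation exists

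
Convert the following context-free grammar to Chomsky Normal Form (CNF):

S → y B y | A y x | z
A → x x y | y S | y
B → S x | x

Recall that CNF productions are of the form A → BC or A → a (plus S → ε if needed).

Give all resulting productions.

TY → y; TX → x; S → z; A → y; B → x; S → TY X0; X0 → B TY; S → A X1; X1 → TY TX; A → TX X2; X2 → TX TY; A → TY S; B → S TX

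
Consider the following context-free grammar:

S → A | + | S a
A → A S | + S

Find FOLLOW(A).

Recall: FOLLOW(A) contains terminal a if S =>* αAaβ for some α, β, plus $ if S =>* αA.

We compute FOLLOW(A) using the standard algorithm.
FOLLOW(S) starts with {$}.
FIRST(A) = {+}
FIRST(S) = {+}
FOLLOW(A) = {$, +, a}
FOLLOW(S) = {$, +, a}
Therefore, FOLLOW(A) = {$, +, a}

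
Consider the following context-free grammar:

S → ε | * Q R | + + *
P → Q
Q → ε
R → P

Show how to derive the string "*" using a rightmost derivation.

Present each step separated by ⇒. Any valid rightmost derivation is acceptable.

S ⇒ * Q R ⇒ * Q P ⇒ * Q Q ⇒ * Q ⇒ *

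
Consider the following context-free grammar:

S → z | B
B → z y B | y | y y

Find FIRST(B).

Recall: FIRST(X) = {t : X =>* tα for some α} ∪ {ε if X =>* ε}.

We compute FIRST(B) using the standard algorithm.
FIRST(B) = {y, z}
FIRST(S) = {y, z}
Therefore, FIRST(B) = {y, z}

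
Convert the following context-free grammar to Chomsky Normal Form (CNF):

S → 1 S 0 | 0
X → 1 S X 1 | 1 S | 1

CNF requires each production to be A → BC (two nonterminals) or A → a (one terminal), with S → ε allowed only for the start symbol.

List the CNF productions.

T1 → 1; T0 → 0; S → 0; X → 1; S → T1 X0; X0 → S T0; X → T1 X1; X1 → S X2; X2 → X T1; X → T1 S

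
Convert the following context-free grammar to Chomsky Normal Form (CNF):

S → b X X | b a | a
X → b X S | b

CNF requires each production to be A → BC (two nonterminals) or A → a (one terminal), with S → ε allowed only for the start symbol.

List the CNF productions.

TB → b; TA → a; S → a; X → b; S → TB X0; X0 → X X; S → TB TA; X → TB X1; X1 → X S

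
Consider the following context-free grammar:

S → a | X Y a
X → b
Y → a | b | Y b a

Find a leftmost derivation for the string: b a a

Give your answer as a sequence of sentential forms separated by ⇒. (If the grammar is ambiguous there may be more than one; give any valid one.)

S ⇒ X Y a ⇒ b Y a ⇒ b a a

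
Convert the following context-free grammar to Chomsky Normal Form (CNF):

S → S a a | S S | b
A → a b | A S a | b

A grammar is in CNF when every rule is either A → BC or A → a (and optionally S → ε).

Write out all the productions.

TA → a; S → b; TB → b; A → b; S → S X0; X0 → TA TA; S → S S; A → TA TB; A → A X1; X1 → S TA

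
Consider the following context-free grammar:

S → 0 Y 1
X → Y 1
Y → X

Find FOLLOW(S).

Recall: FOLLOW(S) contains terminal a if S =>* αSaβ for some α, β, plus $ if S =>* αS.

We compute FOLLOW(S) using the standard algorithm.
FOLLOW(S) starts with {$}.
FIRST(S) = {0}
FIRST(X) = {}
FIRST(Y) = {}
FOLLOW(S) = {$}
FOLLOW(X) = {1}
FOLLOW(Y) = {1}
Therefore, FOLLOW(S) = {$}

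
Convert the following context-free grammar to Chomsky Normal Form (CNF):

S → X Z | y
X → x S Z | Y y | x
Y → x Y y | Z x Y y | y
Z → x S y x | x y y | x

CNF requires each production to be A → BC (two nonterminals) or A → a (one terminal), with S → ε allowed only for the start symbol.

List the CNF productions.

S → y; TX → x; TY → y; X → x; Y → y; Z → x; S → X Z; X → TX X0; X0 → S Z; X → Y TY; Y → TX X1; X1 → Y TY; Y → Z X2; X2 → TX X3; X3 → Y TY; Z → TX X4; X4 → S X5; X5 → TY TX; Z → TX X6; X6 → TY TY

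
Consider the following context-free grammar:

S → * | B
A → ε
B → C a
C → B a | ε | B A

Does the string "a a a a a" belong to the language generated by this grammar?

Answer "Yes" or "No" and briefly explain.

Yes - a valid derivation exists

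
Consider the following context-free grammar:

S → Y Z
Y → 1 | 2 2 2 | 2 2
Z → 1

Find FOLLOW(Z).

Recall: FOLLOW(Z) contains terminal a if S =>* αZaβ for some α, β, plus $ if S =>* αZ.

We compute FOLLOW(Z) using the standard algorithm.
FOLLOW(S) starts with {$}.
FIRST(S) = {1, 2}
FIRST(Y) = {1, 2}
FIRST(Z) = {1}
FOLLOW(S) = {$}
FOLLOW(Y) = {1}
FOLLOW(Z) = {$}
Therefore, FOLLOW(Z) = {$}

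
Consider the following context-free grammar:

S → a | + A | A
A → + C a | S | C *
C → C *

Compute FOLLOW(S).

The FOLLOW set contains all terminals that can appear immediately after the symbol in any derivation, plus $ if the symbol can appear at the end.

We compute FOLLOW(S) using the standard algorithm.
FOLLOW(S) starts with {$}.
FIRST(A) = {+, a}
FIRST(C) = {}
FIRST(S) = {+, a}
FOLLOW(A) = {$}
FOLLOW(C) = {*, a}
FOLLOW(S) = {$}
Therefore, FOLLOW(S) = {$}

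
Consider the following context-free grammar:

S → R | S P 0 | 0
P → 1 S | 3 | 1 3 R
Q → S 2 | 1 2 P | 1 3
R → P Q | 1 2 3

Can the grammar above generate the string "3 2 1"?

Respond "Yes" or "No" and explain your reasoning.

No - no valid derivation exists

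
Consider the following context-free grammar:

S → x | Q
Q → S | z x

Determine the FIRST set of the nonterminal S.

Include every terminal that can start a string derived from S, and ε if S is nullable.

We compute FIRST(S) using the standard algorithm.
FIRST(Q) = {x, z}
FIRST(S) = {x, z}
Therefore, FIRST(S) = {x, z}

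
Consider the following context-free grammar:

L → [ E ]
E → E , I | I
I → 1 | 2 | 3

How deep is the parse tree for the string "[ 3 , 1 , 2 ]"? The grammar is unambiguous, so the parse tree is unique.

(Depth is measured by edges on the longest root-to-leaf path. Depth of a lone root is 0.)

5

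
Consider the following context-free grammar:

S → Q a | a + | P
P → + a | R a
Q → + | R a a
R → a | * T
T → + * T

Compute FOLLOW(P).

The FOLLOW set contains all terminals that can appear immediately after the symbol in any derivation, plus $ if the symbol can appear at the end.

We compute FOLLOW(P) using the standard algorithm.
FOLLOW(S) starts with {$}.
FIRST(P) = {*, +, a}
FIRST(Q) = {*, +, a}
FIRST(R) = {*, a}
FIRST(S) = {*, +, a}
FIRST(T) = {+}
FOLLOW(P) = {$}
FOLLOW(Q) = {a}
FOLLOW(R) = {a}
FOLLOW(S) = {$}
FOLLOW(T) = {a}
Therefore, FOLLOW(P) = {$}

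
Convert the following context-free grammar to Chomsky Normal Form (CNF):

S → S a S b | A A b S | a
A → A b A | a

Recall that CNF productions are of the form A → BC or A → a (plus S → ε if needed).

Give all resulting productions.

TA → a; TB → b; S → a; A → a; S → S X0; X0 → TA X1; X1 → S TB; S → A X2; X2 → A X3; X3 → TB S; A → A X4; X4 → TB A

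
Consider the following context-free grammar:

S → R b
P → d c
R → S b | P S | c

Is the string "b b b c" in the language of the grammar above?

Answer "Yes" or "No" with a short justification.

No - no valid derivation exists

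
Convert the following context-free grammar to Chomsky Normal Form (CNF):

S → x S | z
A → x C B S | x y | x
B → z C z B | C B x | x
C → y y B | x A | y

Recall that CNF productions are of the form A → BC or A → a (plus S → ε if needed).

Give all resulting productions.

TX → x; S → z; TY → y; A → x; TZ → z; B → x; C → y; S → TX S; A → TX X0; X0 → C X1; X1 → B S; A → TX TY; B → TZ X2; X2 → C X3; X3 → TZ B; B → C X4; X4 → B TX; C → TY X5; X5 → TY B; C → TX A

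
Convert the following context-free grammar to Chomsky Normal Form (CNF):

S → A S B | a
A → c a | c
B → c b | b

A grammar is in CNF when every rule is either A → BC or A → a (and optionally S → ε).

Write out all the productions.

S → a; TC → c; TA → a; A → c; TB → b; B → b; S → A X0; X0 → S B; A → TC TA; B → TC TB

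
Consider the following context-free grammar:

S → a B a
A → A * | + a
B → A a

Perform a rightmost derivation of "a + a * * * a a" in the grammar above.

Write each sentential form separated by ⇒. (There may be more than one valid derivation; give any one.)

S ⇒ a B a ⇒ a A a a ⇒ a A * a a ⇒ a A * * a a ⇒ a A * * * a a ⇒ a + a * * * a a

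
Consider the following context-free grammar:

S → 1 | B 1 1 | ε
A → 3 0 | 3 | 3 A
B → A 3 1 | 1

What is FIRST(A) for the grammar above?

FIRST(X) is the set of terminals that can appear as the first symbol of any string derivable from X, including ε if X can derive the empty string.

We compute FIRST(A) using the standard algorithm.
FIRST(A) = {3}
FIRST(B) = {1, 3}
FIRST(S) = {1, 3, ε}
Therefore, FIRST(A) = {3}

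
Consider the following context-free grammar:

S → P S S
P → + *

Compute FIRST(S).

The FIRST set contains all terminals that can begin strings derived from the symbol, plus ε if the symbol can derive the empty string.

We compute FIRST(S) using the standard algorithm.
FIRST(P) = {+}
FIRST(S) = {+}
Therefore, FIRST(S) = {+}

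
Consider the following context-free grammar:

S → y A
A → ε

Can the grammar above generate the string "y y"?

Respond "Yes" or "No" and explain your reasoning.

No - no valid derivation exists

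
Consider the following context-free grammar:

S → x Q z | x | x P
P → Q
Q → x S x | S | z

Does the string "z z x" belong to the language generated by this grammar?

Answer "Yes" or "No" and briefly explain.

No - no valid derivation exists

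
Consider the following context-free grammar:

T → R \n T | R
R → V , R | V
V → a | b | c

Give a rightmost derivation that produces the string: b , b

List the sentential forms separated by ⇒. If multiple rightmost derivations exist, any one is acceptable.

T ⇒ R ⇒ V , R ⇒ V , V ⇒ V , b ⇒ b , b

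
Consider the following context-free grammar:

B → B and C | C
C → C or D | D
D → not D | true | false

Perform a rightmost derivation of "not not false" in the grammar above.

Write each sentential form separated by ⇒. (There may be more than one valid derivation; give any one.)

B ⇒ C ⇒ D ⇒ not D ⇒ not not D ⇒ not not false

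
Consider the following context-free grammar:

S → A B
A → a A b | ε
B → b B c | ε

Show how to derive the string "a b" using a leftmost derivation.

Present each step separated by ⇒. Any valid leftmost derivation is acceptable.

S ⇒ A B ⇒ a A b B ⇒ a b B ⇒ a b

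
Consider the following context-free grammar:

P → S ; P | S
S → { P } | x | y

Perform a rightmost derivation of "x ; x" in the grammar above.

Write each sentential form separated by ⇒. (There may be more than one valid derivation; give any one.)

P ⇒ S ; P ⇒ S ; S ⇒ S ; x ⇒ x ; x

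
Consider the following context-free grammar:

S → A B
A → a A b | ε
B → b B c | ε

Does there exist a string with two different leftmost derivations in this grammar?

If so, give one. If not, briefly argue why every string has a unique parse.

No - every string in the language has a unique leftmost derivation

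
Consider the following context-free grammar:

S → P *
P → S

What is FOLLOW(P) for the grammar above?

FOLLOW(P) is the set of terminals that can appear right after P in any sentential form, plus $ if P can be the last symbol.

We compute FOLLOW(P) using the standard algorithm.
FOLLOW(S) starts with {$}.
FIRST(P) = {}
FIRST(S) = {}
FOLLOW(P) = {*}
FOLLOW(S) = {$, *}
Therefore, FOLLOW(P) = {*}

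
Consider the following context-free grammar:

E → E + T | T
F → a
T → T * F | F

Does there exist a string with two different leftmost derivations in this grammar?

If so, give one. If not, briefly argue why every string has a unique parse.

No - every string in the language has a unique leftmost derivation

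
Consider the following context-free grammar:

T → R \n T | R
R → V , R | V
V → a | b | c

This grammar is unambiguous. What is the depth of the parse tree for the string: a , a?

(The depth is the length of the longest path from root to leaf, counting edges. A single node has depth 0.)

4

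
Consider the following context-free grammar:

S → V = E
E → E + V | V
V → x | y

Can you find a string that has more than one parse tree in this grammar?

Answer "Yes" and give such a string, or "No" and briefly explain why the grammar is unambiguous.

No - the grammar is unambiguous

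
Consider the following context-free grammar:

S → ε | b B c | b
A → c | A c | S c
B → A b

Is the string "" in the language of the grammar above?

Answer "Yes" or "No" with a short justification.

Yes - a valid derivation exists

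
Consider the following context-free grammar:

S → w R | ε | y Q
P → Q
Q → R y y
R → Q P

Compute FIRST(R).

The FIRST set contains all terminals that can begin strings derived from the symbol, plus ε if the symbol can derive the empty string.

We compute FIRST(R) using the standard algorithm.
FIRST(P) = {}
FIRST(Q) = {}
FIRST(R) = {}
FIRST(S) = {w, y, ε}
Therefore, FIRST(R) = {}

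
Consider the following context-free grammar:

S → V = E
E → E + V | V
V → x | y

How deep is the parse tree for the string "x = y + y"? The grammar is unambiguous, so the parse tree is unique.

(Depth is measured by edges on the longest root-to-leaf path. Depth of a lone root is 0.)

4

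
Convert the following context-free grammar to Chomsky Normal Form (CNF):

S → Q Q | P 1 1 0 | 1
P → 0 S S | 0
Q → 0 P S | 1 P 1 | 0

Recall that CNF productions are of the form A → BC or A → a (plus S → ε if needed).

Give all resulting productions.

T1 → 1; T0 → 0; S → 1; P → 0; Q → 0; S → Q Q; S → P X0; X0 → T1 X1; X1 → T1 T0; P → T0 X2; X2 → S S; Q → T0 X3; X3 → P S; Q → T1 X4; X4 → P T1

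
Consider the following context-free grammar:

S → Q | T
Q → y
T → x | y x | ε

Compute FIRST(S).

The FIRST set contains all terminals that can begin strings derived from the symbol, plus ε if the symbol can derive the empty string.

We compute FIRST(S) using the standard algorithm.
FIRST(Q) = {y}
FIRST(S) = {x, y, ε}
FIRST(T) = {x, y, ε}
Therefore, FIRST(S) = {x, y, ε}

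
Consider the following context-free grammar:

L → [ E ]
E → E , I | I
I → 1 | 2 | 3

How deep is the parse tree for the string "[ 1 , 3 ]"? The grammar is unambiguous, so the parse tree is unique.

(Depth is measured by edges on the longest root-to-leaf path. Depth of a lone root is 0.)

4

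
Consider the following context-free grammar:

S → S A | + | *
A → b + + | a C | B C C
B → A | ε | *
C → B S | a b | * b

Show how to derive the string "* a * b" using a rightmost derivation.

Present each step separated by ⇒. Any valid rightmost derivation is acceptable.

S ⇒ S A ⇒ S a C ⇒ S a * b ⇒ * a * b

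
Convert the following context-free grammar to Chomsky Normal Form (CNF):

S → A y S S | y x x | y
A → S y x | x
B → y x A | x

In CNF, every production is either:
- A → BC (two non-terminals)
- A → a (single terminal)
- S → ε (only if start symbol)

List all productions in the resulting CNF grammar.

TY → y; TX → x; S → y; A → x; B → x; S → A X0; X0 → TY X1; X1 → S S; S → TY X2; X2 → TX TX; A → S X3; X3 → TY TX; B → TY X4; X4 → TX A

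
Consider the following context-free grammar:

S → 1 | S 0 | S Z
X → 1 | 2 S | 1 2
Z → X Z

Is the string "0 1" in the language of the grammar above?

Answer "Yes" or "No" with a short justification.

No - no valid derivation exists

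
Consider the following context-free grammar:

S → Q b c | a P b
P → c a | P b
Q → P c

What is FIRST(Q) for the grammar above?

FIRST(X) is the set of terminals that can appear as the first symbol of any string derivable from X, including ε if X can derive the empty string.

We compute FIRST(Q) using the standard algorithm.
FIRST(P) = {c}
FIRST(Q) = {c}
FIRST(S) = {a, c}
Therefore, FIRST(Q) = {c}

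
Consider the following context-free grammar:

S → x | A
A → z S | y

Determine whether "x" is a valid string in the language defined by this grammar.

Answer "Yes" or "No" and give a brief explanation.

Yes - a valid derivation exists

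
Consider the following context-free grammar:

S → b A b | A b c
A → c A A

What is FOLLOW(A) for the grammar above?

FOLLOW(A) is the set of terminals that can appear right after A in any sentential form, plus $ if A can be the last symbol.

We compute FOLLOW(A) using the standard algorithm.
FOLLOW(S) starts with {$}.
FIRST(A) = {c}
FIRST(S) = {b, c}
FOLLOW(A) = {b, c}
FOLLOW(S) = {$}
Therefore, FOLLOW(A) = {b, c}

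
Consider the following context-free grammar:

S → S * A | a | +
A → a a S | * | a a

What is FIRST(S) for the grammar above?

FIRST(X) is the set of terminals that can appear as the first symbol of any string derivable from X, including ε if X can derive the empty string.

We compute FIRST(S) using the standard algorithm.
FIRST(A) = {*, a}
FIRST(S) = {+, a}
Therefore, FIRST(S) = {+, a}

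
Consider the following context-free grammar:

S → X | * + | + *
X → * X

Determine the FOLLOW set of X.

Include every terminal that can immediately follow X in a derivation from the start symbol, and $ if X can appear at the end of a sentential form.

We compute FOLLOW(X) using the standard algorithm.
FOLLOW(S) starts with {$}.
FIRST(S) = {*, +}
FIRST(X) = {*}
FOLLOW(S) = {$}
FOLLOW(X) = {$}
Therefore, FOLLOW(X) = {$}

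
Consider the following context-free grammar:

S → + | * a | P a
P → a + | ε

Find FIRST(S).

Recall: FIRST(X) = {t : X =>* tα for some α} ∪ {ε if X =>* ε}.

We compute FIRST(S) using the standard algorithm.
FIRST(P) = {a, ε}
FIRST(S) = {*, +, a}
Therefore, FIRST(S) = {*, +, a}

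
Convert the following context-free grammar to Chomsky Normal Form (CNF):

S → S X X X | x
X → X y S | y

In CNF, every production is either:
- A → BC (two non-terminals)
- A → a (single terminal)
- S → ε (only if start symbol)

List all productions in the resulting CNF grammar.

S → x; TY → y; X → y; S → S X0; X0 → X X1; X1 → X X; X → X X2; X2 → TY S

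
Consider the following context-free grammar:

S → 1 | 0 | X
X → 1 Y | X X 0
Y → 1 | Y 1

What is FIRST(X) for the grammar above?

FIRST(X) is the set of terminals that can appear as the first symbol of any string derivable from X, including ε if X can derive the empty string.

We compute FIRST(X) using the standard algorithm.
FIRST(S) = {0, 1}
FIRST(X) = {1}
FIRST(Y) = {1}
Therefore, FIRST(X) = {1}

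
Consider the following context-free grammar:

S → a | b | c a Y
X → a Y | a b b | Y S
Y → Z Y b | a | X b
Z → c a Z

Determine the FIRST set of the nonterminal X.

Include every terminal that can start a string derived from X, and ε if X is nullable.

We compute FIRST(X) using the standard algorithm.
FIRST(S) = {a, b, c}
FIRST(X) = {a, c}
FIRST(Y) = {a, c}
FIRST(Z) = {c}
Therefore, FIRST(X) = {a, c}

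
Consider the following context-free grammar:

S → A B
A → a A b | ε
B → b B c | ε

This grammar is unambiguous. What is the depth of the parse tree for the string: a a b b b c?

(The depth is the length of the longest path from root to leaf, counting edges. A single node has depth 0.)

4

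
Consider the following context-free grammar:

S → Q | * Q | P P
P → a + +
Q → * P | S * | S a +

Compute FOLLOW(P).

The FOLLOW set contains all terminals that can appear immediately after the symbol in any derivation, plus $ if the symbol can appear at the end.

We compute FOLLOW(P) using the standard algorithm.
FOLLOW(S) starts with {$}.
FIRST(P) = {a}
FIRST(Q) = {*, a}
FIRST(S) = {*, a}
FOLLOW(P) = {$, *, a}
FOLLOW(Q) = {$, *, a}
FOLLOW(S) = {$, *, a}
Therefore, FOLLOW(P) = {$, *, a}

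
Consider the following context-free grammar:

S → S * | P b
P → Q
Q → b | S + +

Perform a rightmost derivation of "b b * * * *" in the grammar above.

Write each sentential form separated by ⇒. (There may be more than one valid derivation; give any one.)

S ⇒ S * ⇒ S * * ⇒ S * * * ⇒ S * * * * ⇒ P b * * * * ⇒ Q b * * * * ⇒ b b * * * *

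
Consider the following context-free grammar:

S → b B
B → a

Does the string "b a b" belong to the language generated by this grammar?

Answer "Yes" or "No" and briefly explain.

No - no valid derivation exists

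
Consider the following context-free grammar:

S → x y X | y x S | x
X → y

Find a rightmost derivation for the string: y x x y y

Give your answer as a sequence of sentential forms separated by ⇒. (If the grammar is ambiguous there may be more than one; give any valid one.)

S ⇒ y x S ⇒ y x x y X ⇒ y x x y y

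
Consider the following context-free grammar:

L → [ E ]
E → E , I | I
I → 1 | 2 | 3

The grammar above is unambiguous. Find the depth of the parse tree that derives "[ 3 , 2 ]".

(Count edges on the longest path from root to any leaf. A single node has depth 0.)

4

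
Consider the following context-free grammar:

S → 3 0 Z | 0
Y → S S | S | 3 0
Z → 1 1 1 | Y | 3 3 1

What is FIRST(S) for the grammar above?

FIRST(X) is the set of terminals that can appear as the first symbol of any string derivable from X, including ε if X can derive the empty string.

We compute FIRST(S) using the standard algorithm.
FIRST(S) = {0, 3}
FIRST(Y) = {0, 3}
FIRST(Z) = {0, 1, 3}
Therefore, FIRST(S) = {0, 3}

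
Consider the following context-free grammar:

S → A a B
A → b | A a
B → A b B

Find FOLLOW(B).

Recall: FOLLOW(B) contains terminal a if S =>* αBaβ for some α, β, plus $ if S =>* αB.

We compute FOLLOW(B) using the standard algorithm.
FOLLOW(S) starts with {$}.
FIRST(A) = {b}
FIRST(B) = {b}
FIRST(S) = {b}
FOLLOW(A) = {a, b}
FOLLOW(B) = {$}
FOLLOW(S) = {$}
Therefore, FOLLOW(B) = {$}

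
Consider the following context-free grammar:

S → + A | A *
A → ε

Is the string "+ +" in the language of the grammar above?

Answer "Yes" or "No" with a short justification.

No - no valid derivation exists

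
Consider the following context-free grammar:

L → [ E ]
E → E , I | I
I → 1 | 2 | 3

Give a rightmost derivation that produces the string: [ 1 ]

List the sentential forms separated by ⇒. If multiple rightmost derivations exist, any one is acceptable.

L ⇒ [ E ] ⇒ [ I ] ⇒ [ 1 ]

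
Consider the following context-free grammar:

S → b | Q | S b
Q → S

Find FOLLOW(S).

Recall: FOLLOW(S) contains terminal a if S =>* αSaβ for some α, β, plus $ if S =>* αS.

We compute FOLLOW(S) using the standard algorithm.
FOLLOW(S) starts with {$}.
FIRST(Q) = {b}
FIRST(S) = {b}
FOLLOW(Q) = {$, b}
FOLLOW(S) = {$, b}
Therefore, FOLLOW(S) = {$, b}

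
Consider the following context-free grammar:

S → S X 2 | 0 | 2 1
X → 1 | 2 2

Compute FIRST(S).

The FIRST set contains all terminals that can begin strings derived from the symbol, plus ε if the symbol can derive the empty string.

We compute FIRST(S) using the standard algorithm.
FIRST(S) = {0, 2}
FIRST(X) = {1, 2}
Therefore, FIRST(S) = {0, 2}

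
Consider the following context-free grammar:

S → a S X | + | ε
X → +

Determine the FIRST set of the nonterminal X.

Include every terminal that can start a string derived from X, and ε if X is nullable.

We compute FIRST(X) using the standard algorithm.
FIRST(S) = {+, a, ε}
FIRST(X) = {+}
Therefore, FIRST(X) = {+}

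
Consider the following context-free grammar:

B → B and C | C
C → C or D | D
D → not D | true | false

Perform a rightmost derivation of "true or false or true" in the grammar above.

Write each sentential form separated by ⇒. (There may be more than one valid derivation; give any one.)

B ⇒ C ⇒ C or D ⇒ C or true ⇒ C or D or true ⇒ C or false or true ⇒ D or false or true ⇒ true or false or true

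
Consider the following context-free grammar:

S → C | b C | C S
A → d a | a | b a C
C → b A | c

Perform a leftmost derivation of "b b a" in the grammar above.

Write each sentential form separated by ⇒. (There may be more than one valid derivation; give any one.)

S ⇒ b C ⇒ b b A ⇒ b b a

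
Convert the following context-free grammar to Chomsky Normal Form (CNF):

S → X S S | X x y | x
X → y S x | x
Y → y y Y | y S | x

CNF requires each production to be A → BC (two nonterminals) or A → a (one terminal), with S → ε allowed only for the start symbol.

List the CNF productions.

TX → x; TY → y; S → x; X → x; Y → x; S → X X0; X0 → S S; S → X X1; X1 → TX TY; X → TY X2; X2 → S TX; Y → TY X3; X3 → TY Y; Y → TY S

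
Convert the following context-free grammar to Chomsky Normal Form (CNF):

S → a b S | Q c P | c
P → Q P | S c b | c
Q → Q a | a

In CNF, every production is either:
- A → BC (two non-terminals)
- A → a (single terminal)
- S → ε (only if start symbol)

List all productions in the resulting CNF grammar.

TA → a; TB → b; TC → c; S → c; P → c; Q → a; S → TA X0; X0 → TB S; S → Q X1; X1 → TC P; P → Q P; P → S X2; X2 → TC TB; Q → Q TA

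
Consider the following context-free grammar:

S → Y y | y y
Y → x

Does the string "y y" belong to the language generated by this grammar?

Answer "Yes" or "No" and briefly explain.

Yes - a valid derivation exists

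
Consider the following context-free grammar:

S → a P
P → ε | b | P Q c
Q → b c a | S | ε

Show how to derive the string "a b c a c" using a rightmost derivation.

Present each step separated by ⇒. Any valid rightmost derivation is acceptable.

S ⇒ a P ⇒ a P Q c ⇒ a P b c a c ⇒ a b c a c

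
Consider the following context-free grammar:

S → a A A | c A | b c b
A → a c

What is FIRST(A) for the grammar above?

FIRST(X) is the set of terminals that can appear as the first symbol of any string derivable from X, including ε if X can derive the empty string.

We compute FIRST(A) using the standard algorithm.
FIRST(A) = {a}
FIRST(S) = {a, b, c}
Therefore, FIRST(A) = {a}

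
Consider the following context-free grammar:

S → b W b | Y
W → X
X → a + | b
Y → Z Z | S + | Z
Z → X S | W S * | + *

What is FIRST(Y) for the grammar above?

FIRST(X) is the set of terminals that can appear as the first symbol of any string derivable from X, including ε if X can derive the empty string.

We compute FIRST(Y) using the standard algorithm.
FIRST(S) = {+, a, b}
FIRST(W) = {a, b}
FIRST(X) = {a, b}
FIRST(Y) = {+, a, b}
FIRST(Z) = {+, a, b}
Therefore, FIRST(Y) = {+, a, b}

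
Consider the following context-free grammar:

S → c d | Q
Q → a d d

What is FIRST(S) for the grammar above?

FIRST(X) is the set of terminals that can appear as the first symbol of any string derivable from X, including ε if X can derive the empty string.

We compute FIRST(S) using the standard algorithm.
FIRST(Q) = {a}
FIRST(S) = {a, c}
Therefore, FIRST(S) = {a, c}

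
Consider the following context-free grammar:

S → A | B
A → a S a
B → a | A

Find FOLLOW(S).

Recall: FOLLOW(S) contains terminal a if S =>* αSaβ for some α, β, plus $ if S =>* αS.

We compute FOLLOW(S) using the standard algorithm.
FOLLOW(S) starts with {$}.
FIRST(A) = {a}
FIRST(B) = {a}
FIRST(S) = {a}
FOLLOW(A) = {$, a}
FOLLOW(B) = {$, a}
FOLLOW(S) = {$, a}
Therefore, FOLLOW(S) = {$, a}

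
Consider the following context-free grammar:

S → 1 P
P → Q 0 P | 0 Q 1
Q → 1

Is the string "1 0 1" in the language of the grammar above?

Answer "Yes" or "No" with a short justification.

No - no valid derivation exists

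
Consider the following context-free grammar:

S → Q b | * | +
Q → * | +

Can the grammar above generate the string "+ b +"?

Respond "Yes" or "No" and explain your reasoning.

No - no valid derivation exists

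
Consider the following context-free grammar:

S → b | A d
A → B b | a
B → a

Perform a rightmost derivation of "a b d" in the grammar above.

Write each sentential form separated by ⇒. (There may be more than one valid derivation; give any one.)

S ⇒ A d ⇒ B b d ⇒ a b d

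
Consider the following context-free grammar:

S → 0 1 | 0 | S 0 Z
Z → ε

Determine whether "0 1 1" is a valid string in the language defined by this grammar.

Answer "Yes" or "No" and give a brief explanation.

No - no valid derivation exists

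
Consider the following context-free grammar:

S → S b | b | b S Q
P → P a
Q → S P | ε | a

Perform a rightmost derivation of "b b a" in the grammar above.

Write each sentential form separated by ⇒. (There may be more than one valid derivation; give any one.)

S ⇒ b S Q ⇒ b S a ⇒ b b a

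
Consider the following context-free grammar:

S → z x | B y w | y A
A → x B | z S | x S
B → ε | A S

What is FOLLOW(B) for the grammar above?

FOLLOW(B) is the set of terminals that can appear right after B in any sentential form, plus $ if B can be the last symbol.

We compute FOLLOW(B) using the standard algorithm.
FOLLOW(S) starts with {$}.
FIRST(A) = {x, z}
FIRST(B) = {x, z, ε}
FIRST(S) = {x, y, z}
FOLLOW(A) = {$, x, y, z}
FOLLOW(B) = {$, x, y, z}
FOLLOW(S) = {$, x, y, z}
Therefore, FOLLOW(B) = {$, x, y, z}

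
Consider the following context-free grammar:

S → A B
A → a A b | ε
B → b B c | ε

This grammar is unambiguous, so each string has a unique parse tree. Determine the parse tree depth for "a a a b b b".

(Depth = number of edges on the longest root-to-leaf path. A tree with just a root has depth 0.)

5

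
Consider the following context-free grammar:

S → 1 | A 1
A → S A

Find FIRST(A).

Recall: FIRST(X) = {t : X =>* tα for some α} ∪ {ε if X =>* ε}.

We compute FIRST(A) using the standard algorithm.
FIRST(A) = {1}
FIRST(S) = {1}
Therefore, FIRST(A) = {1}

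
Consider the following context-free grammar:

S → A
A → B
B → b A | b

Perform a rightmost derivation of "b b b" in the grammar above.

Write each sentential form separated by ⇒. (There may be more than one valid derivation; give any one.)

S ⇒ A ⇒ B ⇒ b A ⇒ b B ⇒ b b A ⇒ b b B ⇒ b b b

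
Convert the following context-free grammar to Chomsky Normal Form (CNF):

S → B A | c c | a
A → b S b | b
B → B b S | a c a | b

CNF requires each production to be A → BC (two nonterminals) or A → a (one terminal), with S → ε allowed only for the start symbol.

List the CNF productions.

TC → c; S → a; TB → b; A → b; TA → a; B → b; S → B A; S → TC TC; A → TB X0; X0 → S TB; B → B X1; X1 → TB S; B → TA X2; X2 → TC TA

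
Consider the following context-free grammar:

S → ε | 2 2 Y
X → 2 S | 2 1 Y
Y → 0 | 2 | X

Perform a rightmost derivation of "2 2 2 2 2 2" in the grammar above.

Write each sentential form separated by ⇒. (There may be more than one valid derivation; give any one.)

S ⇒ 2 2 Y ⇒ 2 2 X ⇒ 2 2 2 S ⇒ 2 2 2 2 2 Y ⇒ 2 2 2 2 2 2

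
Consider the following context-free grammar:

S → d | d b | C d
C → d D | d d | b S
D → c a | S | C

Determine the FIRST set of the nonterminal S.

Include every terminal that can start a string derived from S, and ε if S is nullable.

We compute FIRST(S) using the standard algorithm.
FIRST(C) = {b, d}
FIRST(D) = {b, c, d}
FIRST(S) = {b, d}
Therefore, FIRST(S) = {b, d}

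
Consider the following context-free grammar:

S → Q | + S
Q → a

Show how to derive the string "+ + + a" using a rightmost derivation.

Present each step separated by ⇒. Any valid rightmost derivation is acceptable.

S ⇒ + S ⇒ + + S ⇒ + + + S ⇒ + + + Q ⇒ + + + a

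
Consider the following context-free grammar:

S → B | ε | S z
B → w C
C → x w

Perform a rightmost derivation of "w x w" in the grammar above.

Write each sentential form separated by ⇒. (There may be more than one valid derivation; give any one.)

S ⇒ B ⇒ w C ⇒ w x w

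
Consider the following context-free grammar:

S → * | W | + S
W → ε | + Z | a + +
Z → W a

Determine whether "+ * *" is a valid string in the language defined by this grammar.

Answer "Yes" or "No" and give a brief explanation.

No - no valid derivation exists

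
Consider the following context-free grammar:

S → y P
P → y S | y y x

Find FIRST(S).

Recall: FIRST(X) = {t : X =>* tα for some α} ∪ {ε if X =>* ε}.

We compute FIRST(S) using the standard algorithm.
FIRST(P) = {y}
FIRST(S) = {y}
Therefore, FIRST(S) = {y}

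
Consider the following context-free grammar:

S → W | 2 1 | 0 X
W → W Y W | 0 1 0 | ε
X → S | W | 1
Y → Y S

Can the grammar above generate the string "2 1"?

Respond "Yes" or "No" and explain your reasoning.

Yes - a valid derivation exists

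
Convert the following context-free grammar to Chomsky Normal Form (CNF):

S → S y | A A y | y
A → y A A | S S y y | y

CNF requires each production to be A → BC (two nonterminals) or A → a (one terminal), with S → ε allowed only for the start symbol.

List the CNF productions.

TY → y; S → y; A → y; S → S TY; S → A X0; X0 → A TY; A → TY X1; X1 → A A; A → S X2; X2 → S X3; X3 → TY TY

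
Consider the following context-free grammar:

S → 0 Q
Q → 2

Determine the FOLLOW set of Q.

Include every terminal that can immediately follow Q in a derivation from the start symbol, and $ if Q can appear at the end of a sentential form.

We compute FOLLOW(Q) using the standard algorithm.
FOLLOW(S) starts with {$}.
FIRST(Q) = {2}
FIRST(S) = {0}
FOLLOW(Q) = {$}
FOLLOW(S) = {$}
Therefore, FOLLOW(Q) = {$}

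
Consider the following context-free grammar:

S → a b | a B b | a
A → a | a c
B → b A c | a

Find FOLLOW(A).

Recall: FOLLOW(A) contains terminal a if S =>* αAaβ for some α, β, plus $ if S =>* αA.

We compute FOLLOW(A) using the standard algorithm.
FOLLOW(S) starts with {$}.
FIRST(A) = {a}
FIRST(B) = {a, b}
FIRST(S) = {a}
FOLLOW(A) = {c}
FOLLOW(B) = {b}
FOLLOW(S) = {$}
Therefore, FOLLOW(A) = {c}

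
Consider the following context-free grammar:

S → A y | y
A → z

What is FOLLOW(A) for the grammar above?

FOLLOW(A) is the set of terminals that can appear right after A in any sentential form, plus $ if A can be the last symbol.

We compute FOLLOW(A) using the standard algorithm.
FOLLOW(S) starts with {$}.
FIRST(A) = {z}
FIRST(S) = {y, z}
FOLLOW(A) = {y}
FOLLOW(S) = {$}
Therefore, FOLLOW(A) = {y}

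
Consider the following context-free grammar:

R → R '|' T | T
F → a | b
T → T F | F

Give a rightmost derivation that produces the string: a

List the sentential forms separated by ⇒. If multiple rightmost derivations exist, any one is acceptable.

R ⇒ T ⇒ F ⇒ a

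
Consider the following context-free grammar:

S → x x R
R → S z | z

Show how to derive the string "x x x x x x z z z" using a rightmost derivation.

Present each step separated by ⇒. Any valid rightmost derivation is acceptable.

S ⇒ x x R ⇒ x x S z ⇒ x x x x R z ⇒ x x x x S z z ⇒ x x x x x x R z z ⇒ x x x x x x z z z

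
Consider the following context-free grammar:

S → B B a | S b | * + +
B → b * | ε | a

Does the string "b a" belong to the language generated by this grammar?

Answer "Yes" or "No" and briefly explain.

No - no valid derivation exists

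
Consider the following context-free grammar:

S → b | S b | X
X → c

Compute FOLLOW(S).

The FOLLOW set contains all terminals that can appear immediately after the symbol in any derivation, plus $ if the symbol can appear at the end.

We compute FOLLOW(S) using the standard algorithm.
FOLLOW(S) starts with {$}.
FIRST(S) = {b, c}
FIRST(X) = {c}
FOLLOW(S) = {$, b}
FOLLOW(X) = {$, b}
Therefore, FOLLOW(S) = {$, b}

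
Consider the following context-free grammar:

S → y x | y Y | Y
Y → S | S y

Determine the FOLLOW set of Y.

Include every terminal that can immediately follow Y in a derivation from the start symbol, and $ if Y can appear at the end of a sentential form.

We compute FOLLOW(Y) using the standard algorithm.
FOLLOW(S) starts with {$}.
FIRST(S) = {y}
FIRST(Y) = {y}
FOLLOW(S) = {$, y}
FOLLOW(Y) = {$, y}
Therefore, FOLLOW(Y) = {$, y}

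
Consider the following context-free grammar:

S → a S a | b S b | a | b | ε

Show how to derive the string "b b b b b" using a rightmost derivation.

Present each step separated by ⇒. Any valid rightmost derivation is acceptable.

S ⇒ b S b ⇒ b b S b b ⇒ b b b b b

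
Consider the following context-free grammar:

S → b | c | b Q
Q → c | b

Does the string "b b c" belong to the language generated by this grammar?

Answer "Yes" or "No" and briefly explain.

No - no valid derivation exists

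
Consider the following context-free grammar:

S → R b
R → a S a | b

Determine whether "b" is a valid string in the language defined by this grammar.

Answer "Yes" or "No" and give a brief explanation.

No - no valid derivation exists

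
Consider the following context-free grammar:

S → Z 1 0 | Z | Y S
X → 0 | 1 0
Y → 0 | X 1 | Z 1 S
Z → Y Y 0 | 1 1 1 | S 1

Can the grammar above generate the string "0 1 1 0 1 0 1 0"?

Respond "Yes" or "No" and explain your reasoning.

Yes - a valid derivation exists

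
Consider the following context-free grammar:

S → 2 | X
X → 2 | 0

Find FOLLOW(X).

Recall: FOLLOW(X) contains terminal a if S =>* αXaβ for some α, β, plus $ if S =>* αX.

We compute FOLLOW(X) using the standard algorithm.
FOLLOW(S) starts with {$}.
FIRST(S) = {0, 2}
FIRST(X) = {0, 2}
FOLLOW(S) = {$}
FOLLOW(X) = {$}
Therefore, FOLLOW(X) = {$}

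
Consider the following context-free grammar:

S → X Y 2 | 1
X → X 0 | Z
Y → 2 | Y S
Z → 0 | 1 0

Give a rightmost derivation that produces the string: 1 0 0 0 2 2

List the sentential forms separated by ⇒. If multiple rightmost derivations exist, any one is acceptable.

S ⇒ X Y 2 ⇒ X 2 2 ⇒ X 0 2 2 ⇒ X 0 0 2 2 ⇒ Z 0 0 2 2 ⇒ 1 0 0 0 2 2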